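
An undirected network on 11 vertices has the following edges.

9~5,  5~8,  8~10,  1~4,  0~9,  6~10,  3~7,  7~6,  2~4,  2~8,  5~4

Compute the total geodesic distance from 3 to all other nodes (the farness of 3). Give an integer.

46

Distances from 3: 0:7, 1:7, 2:5, 4:6, 5:5, 6:2, 7:1, 8:4, 9:6, 10:3.
Sum = 7 + 7 + 5 + 6 + 5 + 2 + 1 + 4 + 6 + 3 = 46.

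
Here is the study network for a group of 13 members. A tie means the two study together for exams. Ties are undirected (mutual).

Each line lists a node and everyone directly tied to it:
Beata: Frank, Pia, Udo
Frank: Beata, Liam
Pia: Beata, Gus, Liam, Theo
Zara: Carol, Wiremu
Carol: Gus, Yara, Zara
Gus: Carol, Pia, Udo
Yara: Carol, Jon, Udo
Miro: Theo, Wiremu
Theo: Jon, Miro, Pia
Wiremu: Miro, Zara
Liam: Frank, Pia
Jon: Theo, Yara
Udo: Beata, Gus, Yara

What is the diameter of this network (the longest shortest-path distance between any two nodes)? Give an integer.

5

Eccentricity of each node (its greatest distance to any other): Beata:4, Carol:4, Frank:5, Gus:3, Jon:4, Liam:4, Miro:4, Pia:3, Theo:3, Udo:4, Wiremu:5, Yara:4, Zara:5.
The maximum eccentricity is 5, realized for instance by the pair Wiremu–Frank via Wiremu – Miro – Theo – Pia – Liam – Frank. So the diameter is 5.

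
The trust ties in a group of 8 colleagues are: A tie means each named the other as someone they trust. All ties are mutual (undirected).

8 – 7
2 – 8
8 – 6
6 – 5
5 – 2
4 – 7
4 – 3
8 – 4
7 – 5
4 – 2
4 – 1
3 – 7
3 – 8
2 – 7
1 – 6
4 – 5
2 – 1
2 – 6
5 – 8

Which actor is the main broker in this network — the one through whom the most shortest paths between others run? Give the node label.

4

Unnormalized betweenness of each node: 1:1/4, 2:7/4, 3:0, 4:17/6, 5:7/12, 6:2/3, 7:2/3, 8:9/4.
4 has the largest value, 17/6, making it the main broker — the node through which the most shortest paths run.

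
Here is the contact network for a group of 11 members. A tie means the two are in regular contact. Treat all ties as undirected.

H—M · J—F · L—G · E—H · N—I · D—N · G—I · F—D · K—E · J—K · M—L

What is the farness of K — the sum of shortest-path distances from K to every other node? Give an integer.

30

Distances from K: D:3, E:1, F:2, G:5, H:2, I:5, J:1, L:4, M:3, N:4.
Sum = 3 + 1 + 2 + 5 + 2 + 5 + 1 + 4 + 3 + 4 = 30.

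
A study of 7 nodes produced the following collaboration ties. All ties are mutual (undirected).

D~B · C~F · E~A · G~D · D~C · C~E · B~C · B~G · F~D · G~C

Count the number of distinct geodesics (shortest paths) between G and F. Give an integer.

The shortest distance is 2. The length-2 paths are: G–D–F; G–C–F.
That gives 2 distinct shortest paths.

2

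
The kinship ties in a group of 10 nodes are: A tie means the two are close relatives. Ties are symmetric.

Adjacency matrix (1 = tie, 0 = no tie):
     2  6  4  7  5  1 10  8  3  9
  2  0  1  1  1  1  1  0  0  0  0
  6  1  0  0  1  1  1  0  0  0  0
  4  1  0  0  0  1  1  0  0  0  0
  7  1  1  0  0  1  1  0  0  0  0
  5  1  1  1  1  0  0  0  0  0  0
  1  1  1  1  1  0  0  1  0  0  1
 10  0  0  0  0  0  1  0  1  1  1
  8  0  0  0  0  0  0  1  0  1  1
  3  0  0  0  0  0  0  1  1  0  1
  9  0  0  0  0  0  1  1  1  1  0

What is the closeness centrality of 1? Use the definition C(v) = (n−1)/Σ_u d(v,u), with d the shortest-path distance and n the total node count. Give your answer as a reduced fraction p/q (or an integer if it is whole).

Distances from 1: 2:1, 3:2, 4:1, 5:2, 6:1, 7:1, 8:2, 9:1, 10:1. Sum = 12.
n = 10, so closeness = 9/12 = 3/4.

3/4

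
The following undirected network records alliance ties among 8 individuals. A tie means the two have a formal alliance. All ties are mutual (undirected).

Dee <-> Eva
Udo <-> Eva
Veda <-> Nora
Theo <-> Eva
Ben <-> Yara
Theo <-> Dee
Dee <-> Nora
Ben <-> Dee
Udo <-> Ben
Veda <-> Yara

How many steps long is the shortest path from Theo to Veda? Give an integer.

3

One shortest route is Theo – Dee – Nora – Veda, which uses 3 edges, and at distance 2 from Theo we only reach {Ben, Nora, Udo}, which does not include Veda. So d(Theo,Veda) = 3.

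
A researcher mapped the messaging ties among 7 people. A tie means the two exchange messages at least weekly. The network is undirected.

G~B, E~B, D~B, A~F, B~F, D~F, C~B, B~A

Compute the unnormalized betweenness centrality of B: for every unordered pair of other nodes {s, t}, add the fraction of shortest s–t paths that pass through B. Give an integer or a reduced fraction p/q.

25/2

Pairs whose geodesics pass through B — C–F: 1; C–G: 1; C–D: 1; C–E: 1; C–A: 1; F–G: 1; F–E: 1; G–D: 1; G–E: 1; G–A: 1; D–E: 1; D–A: 1/2; E–A: 1.
All other pairs contribute 0.
Summing the contributions gives betweenness(B) = 25/2.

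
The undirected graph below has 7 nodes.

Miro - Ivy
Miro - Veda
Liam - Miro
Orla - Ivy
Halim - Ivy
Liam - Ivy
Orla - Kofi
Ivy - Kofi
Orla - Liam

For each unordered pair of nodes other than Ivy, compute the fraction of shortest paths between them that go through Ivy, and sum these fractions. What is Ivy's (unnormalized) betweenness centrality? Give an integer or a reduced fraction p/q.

17/2

Pairs whose geodesics pass through Ivy — Halim–Orla: 1; Halim–Miro: 1; Halim–Liam: 1; Halim–Kofi: 1; Halim–Veda: 1; Orla–Miro: 1/2; Orla–Veda: 1/2; Miro–Kofi: 1; Liam–Kofi: 1/2; Kofi–Veda: 1.
All other pairs contribute 0.
Summing the contributions gives betweenness(Ivy) = 17/2.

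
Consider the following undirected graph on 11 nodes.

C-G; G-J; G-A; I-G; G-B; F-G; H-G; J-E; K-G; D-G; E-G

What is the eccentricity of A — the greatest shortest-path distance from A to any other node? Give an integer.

Distances from A: B:2, C:2, D:2, E:2, F:2, G:1, H:2, I:2, J:2, K:2.
The largest is 2 (to D, F, C, J, H, K, B, I, and E), so the eccentricity of A is 2.

2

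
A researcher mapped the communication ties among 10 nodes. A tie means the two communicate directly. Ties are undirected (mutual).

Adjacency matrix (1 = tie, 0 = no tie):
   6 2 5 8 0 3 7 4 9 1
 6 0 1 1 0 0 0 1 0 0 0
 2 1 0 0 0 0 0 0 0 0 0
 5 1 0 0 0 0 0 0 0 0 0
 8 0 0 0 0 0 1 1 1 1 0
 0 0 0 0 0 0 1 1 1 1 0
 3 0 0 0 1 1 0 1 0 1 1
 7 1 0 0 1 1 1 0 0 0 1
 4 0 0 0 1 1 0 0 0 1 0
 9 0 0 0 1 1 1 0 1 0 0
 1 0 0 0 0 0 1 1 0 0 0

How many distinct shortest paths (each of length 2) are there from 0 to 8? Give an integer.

The shortest distance is 2. The length-2 paths are: 0–9–8; 0–3–8; 0–7–8; 0–4–8.
That gives 4 distinct shortest paths.

4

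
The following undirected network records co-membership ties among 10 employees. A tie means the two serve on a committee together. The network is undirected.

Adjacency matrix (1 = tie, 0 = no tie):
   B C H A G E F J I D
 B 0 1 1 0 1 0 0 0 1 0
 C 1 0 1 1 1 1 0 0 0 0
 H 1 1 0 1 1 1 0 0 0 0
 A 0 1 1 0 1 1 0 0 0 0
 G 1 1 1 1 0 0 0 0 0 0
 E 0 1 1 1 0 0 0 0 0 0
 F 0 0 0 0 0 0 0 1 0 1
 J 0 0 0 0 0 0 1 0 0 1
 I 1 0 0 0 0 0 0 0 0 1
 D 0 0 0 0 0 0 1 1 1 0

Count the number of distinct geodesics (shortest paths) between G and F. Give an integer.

The shortest distance is 4, and the only length-4 path is G–B–I–D–F. So there is exactly 1 shortest path.

1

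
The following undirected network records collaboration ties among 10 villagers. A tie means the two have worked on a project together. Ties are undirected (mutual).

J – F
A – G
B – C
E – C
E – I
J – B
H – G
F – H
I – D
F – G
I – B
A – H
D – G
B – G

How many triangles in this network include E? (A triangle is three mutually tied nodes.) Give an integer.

0

E's neighbors are C and I, but none of them are tied to each other, so no triangle contains E.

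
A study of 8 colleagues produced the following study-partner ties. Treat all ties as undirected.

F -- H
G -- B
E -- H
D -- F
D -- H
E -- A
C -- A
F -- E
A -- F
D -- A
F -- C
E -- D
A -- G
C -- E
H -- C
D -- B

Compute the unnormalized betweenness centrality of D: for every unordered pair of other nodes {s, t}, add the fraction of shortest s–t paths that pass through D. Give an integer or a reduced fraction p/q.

Pairs whose geodesics pass through D — F–B: 1; A–H: 1/4; A–B: 1/2; E–B: 1; H–B: 1; H–G: 2/5; C–B: 4/5.
All other pairs contribute 0.
Summing the contributions gives betweenness(D) = 99/20.

99/20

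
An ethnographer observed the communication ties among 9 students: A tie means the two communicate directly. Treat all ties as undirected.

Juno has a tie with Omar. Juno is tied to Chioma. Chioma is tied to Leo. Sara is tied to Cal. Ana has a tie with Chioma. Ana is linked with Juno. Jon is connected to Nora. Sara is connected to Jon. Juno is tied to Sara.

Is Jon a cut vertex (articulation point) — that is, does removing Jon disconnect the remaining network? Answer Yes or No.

Removing Jon leaves {Ana, Cal, Chioma, Juno, Leo, Omar, and Sara} with no path to {Nora}, so the network splits into 2 components. Jon is a cut vertex.

Yes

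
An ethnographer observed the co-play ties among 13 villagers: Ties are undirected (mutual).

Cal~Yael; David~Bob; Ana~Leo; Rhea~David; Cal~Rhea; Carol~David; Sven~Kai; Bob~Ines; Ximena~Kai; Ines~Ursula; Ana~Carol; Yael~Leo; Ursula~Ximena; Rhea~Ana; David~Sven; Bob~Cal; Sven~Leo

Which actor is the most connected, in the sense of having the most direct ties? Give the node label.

Degrees — Ana:3, Bob:3, Cal:3, Carol:2, David:4, Ines:2, Kai:2, Leo:3, Rhea:3, Sven:3, Ursula:2, Ximena:2, Yael:2.
The maximum is 4, attained only by David.

David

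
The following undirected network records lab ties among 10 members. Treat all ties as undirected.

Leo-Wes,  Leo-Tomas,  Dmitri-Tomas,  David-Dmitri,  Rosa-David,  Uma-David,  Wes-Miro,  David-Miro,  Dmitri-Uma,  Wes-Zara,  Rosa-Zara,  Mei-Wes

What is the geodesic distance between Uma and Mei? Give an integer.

One shortest route is Uma – David – Miro – Wes – Mei, which uses 4 edges, and at distance 3 from Uma we only reach {Leo, Wes, Zara}, which does not include Mei. So d(Uma,Mei) = 4.

4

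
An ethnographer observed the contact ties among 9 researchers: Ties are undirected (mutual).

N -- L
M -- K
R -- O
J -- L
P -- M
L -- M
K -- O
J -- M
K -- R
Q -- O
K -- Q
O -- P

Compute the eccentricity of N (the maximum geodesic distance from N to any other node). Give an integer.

Distances from N: J:2, K:3, L:1, M:2, O:4, P:3, Q:4, R:4.
The largest is 4 (to O, Q, and R), so the eccentricity of N is 4.

4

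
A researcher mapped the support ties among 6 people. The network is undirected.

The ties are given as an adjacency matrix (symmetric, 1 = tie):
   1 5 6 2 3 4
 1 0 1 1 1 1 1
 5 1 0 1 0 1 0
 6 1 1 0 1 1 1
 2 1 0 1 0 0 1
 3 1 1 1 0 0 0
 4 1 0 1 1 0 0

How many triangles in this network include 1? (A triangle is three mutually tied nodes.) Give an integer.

6

1's neighbors: 2, 3, 4, 5, and 6.
Neighbor pairs that are themselves tied: 1–2–4; 1–2–6; 1–3–5; 1–3–6; 1–4–6; 1–5–6. Each forms one triangle with 1, for 6 in total.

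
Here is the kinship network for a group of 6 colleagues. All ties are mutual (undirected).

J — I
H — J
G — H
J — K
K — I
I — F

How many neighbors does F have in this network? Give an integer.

F is directly tied to I. That is 1 neighbor, so the degree of F is 1.

1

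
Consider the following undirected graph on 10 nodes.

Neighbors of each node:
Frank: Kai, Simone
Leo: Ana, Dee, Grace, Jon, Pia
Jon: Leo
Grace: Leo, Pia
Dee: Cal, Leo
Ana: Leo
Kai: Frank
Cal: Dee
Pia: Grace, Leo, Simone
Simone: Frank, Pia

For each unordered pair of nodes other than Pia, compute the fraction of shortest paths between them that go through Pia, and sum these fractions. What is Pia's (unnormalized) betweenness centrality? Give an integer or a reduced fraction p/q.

Pairs whose geodesics pass through Pia — Jon–Simone: 1; Jon–Kai: 1; Jon–Frank: 1; Simone–Grace: 1; Simone–Dee: 1; Simone–Leo: 1; Simone–Ana: 1; Simone–Cal: 1; Kai–Grace: 1; Kai–Dee: 1; Kai–Leo: 1; Kai–Ana: 1; Kai–Cal: 1; Frank–Grace: 1 … (+4 more pairs).
All other pairs contribute 0.
Summing the contributions gives betweenness(Pia) = 18.

18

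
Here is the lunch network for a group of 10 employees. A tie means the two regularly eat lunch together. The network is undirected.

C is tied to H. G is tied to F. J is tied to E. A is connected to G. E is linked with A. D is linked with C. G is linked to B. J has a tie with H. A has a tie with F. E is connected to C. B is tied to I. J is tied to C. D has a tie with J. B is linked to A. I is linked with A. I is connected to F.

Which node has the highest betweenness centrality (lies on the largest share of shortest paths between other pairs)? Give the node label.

A

Unnormalized betweenness of each node: A:62/3, B:1/3, C:13/2, D:0, E:20, F:1/3, G:1/3, H:0, I:1/3, J:13/2.
A has the largest value, 62/3, making it the main broker — the node through which the most shortest paths run.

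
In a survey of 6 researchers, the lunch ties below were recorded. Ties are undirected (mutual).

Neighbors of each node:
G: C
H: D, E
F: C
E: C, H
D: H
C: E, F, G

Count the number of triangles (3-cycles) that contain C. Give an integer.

C's neighbors are E, F, and G, but none of them are tied to each other, so no triangle contains C.

0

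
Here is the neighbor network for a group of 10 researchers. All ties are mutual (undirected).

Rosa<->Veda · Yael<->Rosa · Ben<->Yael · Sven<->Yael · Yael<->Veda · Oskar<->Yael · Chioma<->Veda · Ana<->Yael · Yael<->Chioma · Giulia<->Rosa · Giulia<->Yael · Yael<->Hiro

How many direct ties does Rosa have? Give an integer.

3

Rosa is directly tied to Giulia, Veda, and Yael. That is 3 neighbors, so the degree of Rosa is 3.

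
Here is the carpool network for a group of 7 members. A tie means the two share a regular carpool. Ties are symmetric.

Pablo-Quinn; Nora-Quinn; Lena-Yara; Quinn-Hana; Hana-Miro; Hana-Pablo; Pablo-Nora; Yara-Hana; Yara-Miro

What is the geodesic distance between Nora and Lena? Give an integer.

One shortest route is Nora – Pablo – Hana – Yara – Lena, which uses 4 edges, and at distance 3 from Nora we only reach {Miro, Yara}, which does not include Lena. So d(Nora,Lena) = 4.

4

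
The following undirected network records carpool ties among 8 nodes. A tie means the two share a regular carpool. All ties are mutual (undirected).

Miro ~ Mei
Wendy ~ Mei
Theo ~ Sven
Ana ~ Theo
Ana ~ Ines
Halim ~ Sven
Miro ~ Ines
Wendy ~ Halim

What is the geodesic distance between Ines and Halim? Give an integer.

One shortest route is Ines – Miro – Mei – Wendy – Halim, which uses 4 edges, and at distance 3 from Ines we only reach {Sven, Wendy}, which does not include Halim. So d(Ines,Halim) = 4.

4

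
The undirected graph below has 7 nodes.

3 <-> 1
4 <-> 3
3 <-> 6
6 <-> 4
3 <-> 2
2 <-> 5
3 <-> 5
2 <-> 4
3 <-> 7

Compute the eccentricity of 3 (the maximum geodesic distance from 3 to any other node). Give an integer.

1

Distances from 3: 1:1, 2:1, 4:1, 5:1, 6:1, 7:1.
The largest is 1 (to 5, 6, 4, 1, 2, and 7), so the eccentricity of 3 is 1.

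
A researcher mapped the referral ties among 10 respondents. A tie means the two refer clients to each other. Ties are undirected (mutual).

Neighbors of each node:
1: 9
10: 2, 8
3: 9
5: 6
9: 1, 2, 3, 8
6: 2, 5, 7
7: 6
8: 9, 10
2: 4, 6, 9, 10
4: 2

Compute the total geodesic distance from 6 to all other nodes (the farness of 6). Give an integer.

Distances from 6: 1:3, 2:1, 3:3, 4:2, 5:1, 7:1, 8:3, 9:2, 10:2.
Sum = 3 + 1 + 3 + 2 + 1 + 1 + 3 + 2 + 2 = 18.

18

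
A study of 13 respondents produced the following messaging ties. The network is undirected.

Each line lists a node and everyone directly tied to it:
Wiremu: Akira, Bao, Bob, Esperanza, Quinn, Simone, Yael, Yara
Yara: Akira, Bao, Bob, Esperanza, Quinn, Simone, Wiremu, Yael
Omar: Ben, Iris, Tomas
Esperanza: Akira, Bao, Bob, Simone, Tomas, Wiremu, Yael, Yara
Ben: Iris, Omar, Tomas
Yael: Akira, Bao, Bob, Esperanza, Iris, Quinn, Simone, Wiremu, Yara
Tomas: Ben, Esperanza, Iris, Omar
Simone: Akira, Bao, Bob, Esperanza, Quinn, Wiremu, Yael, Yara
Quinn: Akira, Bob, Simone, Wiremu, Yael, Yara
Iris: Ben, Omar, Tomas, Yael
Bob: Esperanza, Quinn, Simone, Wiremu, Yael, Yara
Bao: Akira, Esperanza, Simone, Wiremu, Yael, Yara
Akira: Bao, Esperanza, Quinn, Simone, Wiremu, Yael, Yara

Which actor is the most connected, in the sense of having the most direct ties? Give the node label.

Yael

Degrees — Akira:7, Bao:6, Ben:3, Bob:6, Esperanza:8, Iris:4, Omar:3, Quinn:6, Simone:8, Tomas:4, Wiremu:8, Yael:9, Yara:8.
The maximum is 9, attained only by Yael.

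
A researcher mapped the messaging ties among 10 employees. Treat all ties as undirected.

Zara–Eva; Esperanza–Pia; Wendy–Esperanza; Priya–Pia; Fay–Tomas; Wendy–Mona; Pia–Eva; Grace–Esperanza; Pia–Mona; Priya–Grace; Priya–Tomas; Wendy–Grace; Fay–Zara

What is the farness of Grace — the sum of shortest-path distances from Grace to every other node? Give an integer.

Distances from Grace: Esperanza:1, Eva:3, Fay:3, Mona:2, Pia:2, Priya:1, Tomas:2, Wendy:1, Zara:4.
Sum = 1 + 3 + 3 + 2 + 2 + 1 + 2 + 1 + 4 = 19.

19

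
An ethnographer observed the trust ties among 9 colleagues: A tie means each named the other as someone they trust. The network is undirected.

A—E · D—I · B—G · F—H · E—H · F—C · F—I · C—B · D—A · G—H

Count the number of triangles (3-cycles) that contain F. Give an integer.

0

F's neighbors are C, H, and I, but none of them are tied to each other, so no triangle contains F.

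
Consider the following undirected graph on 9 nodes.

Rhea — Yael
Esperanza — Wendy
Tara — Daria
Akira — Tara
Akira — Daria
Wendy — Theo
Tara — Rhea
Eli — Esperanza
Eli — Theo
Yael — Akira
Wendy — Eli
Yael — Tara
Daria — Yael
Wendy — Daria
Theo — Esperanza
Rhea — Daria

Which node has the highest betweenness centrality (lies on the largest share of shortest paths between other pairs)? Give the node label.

Daria

Unnormalized betweenness of each node: Akira:0, Daria:49/3, Eli:0, Esperanza:0, Rhea:0, Tara:1/3, Theo:0, Wendy:15, Yael:1/3.
Daria has the largest value, 49/3, making it the main broker — the node through which the most shortest paths run.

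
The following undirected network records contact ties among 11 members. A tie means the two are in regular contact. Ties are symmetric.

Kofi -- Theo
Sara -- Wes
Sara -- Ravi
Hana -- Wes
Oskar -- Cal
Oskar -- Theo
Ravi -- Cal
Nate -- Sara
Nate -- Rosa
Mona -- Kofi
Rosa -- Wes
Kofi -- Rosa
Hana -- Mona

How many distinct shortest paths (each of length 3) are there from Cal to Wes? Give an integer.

1

The shortest distance is 3, and the only length-3 path is Cal–Ravi–Sara–Wes. So there is exactly 1 shortest path.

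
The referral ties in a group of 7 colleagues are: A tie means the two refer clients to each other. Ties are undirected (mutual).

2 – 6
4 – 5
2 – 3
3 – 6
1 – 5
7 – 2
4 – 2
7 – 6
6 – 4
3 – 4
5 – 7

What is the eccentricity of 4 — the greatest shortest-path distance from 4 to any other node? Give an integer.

2

Distances from 4: 1:2, 2:1, 3:1, 5:1, 6:1, 7:2.
The largest is 2 (to 7 and 1), so the eccentricity of 4 is 2.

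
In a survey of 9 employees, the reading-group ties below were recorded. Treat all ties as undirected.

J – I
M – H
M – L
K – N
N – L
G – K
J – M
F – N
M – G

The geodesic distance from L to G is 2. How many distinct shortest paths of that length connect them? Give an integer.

1

The shortest distance is 2, and the only length-2 path is L–M–G. So there is exactly 1 shortest path.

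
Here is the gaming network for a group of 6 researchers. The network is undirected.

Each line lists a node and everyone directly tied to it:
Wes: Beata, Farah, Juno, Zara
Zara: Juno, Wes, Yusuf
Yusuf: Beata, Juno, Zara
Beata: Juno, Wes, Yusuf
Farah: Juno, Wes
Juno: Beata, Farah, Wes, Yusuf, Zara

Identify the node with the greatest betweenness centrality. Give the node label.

Unnormalized betweenness of each node: Beata:1/3, Farah:0, Juno:8/3, Wes:4/3, Yusuf:1/3, Zara:1/3.
Juno has the largest value, 8/3, making it the main broker — the node through which the most shortest paths run.

Juno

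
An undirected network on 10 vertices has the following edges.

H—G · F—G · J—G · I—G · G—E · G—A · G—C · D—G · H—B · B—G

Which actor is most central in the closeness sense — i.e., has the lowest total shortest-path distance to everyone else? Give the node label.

G

Farness (sum of distances to all others) for each node — A:17, B:16, C:17, D:17, E:17, F:17, G:9, H:16, I:17, J:17.
The smallest farness is 9, for G, so G has the highest closeness.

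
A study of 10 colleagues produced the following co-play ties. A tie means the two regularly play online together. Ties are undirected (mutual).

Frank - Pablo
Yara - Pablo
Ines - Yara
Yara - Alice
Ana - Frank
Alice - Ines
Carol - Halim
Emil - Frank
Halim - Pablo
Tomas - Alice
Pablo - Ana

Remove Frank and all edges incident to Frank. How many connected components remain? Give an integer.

Without Frank, the remaining ties split the others into: {Alice, Ana, Carol, Halim, Ines, Pablo, Tomas, Yara}; {Emil}.
That's 2 separate components.

2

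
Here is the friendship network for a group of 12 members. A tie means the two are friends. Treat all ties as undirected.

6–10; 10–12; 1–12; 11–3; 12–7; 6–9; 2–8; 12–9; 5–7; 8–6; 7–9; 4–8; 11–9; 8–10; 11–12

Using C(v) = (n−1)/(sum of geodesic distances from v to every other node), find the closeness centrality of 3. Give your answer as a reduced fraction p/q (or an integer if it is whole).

11/35

Distances from 3: 1:3, 2:5, 4:5, 5:4, 6:3, 7:3, 8:4, 9:2, 10:3, 11:1, 12:2. Sum = 35.
n = 12, so closeness = 11/35.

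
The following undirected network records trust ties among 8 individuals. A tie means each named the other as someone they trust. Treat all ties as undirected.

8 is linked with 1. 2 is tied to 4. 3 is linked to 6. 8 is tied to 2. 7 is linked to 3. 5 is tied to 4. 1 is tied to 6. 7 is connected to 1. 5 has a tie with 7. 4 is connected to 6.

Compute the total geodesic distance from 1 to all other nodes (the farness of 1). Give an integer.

Distances from 1: 2:2, 3:2, 4:2, 5:2, 6:1, 7:1, 8:1.
Sum = 2 + 2 + 2 + 2 + 1 + 1 + 1 = 11.

11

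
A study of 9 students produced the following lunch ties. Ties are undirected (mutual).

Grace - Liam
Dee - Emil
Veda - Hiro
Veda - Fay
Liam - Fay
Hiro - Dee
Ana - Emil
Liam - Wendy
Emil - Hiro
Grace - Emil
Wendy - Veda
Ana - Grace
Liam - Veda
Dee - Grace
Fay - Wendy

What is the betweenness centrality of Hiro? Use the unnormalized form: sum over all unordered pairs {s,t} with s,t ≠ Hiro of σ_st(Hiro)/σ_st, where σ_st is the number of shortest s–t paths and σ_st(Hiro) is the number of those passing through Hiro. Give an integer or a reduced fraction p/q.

Pairs whose geodesics pass through Hiro — Veda–Dee: 1; Veda–Emil: 1; Veda–Ana: 1/2; Fay–Dee: 1/2; Fay–Emil: 1/2; Wendy–Dee: 1/2; Wendy–Emil: 1/2.
All other pairs contribute 0.
Summing the contributions gives betweenness(Hiro) = 9/2.

9/2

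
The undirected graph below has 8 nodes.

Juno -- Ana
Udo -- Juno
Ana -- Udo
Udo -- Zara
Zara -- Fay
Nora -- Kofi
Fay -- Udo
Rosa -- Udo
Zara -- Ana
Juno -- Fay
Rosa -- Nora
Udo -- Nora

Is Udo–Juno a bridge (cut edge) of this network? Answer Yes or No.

No

Even without that edge, Udo still reaches Juno via Udo – Ana – Juno, so the network stays connected. Not a bridge.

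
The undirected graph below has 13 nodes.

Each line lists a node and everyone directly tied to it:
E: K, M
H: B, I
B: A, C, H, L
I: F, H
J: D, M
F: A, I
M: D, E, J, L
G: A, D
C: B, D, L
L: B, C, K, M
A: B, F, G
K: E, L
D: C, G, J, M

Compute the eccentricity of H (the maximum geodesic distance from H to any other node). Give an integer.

Distances from H: A:2, B:1, C:2, D:3, E:4, F:2, G:3, I:1, J:4, K:3, L:2, M:3.
The largest is 4 (to E and J), so the eccentricity of H is 4.

4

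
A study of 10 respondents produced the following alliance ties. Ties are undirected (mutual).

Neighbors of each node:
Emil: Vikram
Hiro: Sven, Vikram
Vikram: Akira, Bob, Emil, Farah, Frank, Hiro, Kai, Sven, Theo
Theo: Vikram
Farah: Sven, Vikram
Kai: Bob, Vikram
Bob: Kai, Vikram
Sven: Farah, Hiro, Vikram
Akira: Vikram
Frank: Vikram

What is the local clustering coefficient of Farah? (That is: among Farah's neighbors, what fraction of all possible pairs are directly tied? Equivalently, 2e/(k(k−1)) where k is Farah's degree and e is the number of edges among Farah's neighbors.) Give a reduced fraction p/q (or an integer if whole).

Farah's neighbors: Sven and Vikram (k = 2).
Possible neighbor pairs: C(2,2) = 1. Edges among them: Sven–Vikram → e = 1.
Clustering(Farah) = 1/1.

1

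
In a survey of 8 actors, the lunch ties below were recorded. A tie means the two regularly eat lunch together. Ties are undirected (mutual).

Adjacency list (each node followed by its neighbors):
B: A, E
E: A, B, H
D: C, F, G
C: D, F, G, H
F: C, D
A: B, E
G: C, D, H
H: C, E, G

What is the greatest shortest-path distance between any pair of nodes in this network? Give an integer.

Eccentricity of each node (its greatest distance to any other): A:4, B:4, C:3, D:4, E:3, F:4, G:3, H:2.
The maximum eccentricity is 4, realized for instance by the pair D–B via D – G – H – E – B. So the diameter is 4.

4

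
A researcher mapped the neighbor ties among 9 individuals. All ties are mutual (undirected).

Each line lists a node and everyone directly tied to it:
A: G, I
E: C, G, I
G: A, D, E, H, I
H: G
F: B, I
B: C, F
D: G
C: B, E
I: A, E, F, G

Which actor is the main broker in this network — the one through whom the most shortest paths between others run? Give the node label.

Unnormalized betweenness of each node: A:0, B:1, C:5/2, D:0, E:13/2, F:7/2, G:14, H:0, I:17/2.
G has the largest value, 14, making it the main broker — the node through which the most shortest paths run.

G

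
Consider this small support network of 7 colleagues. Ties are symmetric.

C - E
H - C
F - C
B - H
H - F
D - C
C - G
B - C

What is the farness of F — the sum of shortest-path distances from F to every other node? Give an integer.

10

Distances from F: B:2, C:1, D:2, E:2, G:2, H:1.
Sum = 2 + 1 + 2 + 2 + 2 + 1 = 10.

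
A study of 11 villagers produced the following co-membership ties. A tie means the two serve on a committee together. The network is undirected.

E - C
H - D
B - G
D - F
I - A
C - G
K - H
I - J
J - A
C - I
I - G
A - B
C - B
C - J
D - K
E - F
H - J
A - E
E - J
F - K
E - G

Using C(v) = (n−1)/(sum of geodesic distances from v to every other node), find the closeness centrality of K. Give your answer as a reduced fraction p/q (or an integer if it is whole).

Distances from K: A:3, B:4, C:3, D:1, E:2, F:1, G:3, H:1, I:3, J:2. Sum = 23.
n = 11, so closeness = 10/23.

10/23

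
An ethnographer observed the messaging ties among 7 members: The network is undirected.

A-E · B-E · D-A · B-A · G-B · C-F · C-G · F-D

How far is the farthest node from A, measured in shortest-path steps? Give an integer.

Distances from A: B:1, C:3, D:1, E:1, F:2, G:2.
The largest is 3 (to C), so the eccentricity of A is 3.

3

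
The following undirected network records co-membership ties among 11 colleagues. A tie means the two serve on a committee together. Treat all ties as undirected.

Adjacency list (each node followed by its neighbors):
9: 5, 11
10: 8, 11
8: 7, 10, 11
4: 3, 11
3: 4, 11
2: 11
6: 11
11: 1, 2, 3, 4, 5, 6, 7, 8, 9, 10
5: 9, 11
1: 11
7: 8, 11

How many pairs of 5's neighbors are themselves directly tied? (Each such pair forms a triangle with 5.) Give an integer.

5's neighbors: 9 and 11.
Neighbor pairs that are themselves tied: 5–9–11. Each forms one triangle with 5, for 1 in total.

1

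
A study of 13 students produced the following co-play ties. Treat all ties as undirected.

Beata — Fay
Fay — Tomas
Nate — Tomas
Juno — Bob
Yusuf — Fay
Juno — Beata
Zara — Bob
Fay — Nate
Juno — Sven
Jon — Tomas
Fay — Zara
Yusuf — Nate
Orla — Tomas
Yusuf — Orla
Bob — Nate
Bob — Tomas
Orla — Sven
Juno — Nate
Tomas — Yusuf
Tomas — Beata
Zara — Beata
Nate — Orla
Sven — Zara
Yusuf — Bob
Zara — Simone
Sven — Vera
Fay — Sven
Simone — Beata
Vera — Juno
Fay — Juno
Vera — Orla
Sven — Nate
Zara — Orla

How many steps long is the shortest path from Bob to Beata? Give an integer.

One shortest route is Bob – Zara – Beata, which uses 2 edges, and Bob and Beata are not directly tied, so nothing shorter exists. So d(Bob,Beata) = 2.

2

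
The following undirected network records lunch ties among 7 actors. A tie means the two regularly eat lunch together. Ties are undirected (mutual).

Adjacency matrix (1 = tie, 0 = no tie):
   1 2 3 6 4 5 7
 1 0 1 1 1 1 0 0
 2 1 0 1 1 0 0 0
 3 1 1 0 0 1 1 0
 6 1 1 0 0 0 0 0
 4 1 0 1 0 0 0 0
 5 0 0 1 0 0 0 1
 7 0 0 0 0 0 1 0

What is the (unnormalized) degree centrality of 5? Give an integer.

2

5 is directly tied to 3 and 7. That is 2 neighbors, so the degree of 5 is 2.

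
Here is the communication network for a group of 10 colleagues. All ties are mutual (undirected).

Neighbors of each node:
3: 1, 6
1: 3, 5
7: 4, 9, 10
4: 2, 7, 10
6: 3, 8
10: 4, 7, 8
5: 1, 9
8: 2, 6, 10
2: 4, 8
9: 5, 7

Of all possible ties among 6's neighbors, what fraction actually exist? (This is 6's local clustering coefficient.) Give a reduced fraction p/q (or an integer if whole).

6's neighbors: 3 and 8 (k = 2).
Possible neighbor pairs: C(2,2) = 1. Edges among them: none → e = 0.
Clustering(6) = 0/1.

0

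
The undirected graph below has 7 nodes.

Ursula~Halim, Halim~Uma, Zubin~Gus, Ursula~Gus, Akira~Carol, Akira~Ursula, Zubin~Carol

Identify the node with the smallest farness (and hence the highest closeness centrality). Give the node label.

Farness (sum of distances to all others) for each node — Akira:11, Carol:13, Gus:11, Halim:12, Uma:17, Ursula:9, Zubin:13.
The smallest farness is 9, for Ursula, so Ursula has the highest closeness.

Ursula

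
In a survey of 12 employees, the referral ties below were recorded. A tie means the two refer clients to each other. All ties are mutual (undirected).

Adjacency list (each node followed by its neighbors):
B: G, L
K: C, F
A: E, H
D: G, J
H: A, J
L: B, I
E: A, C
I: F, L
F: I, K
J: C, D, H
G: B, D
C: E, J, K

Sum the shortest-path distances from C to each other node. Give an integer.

25

Distances from C: A:2, B:4, D:2, E:1, F:2, G:3, H:2, I:3, J:1, K:1, L:4.
Sum = 2 + 4 + 2 + 1 + 2 + 3 + 2 + 3 + 1 + 1 + 4 = 25.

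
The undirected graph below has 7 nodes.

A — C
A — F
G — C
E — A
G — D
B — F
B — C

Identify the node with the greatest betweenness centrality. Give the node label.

C

Unnormalized betweenness of each node: A:13/2, B:3/2, C:9, D:0, E:0, F:1, G:5.
C has the largest value, 9, making it the main broker — the node through which the most shortest paths run.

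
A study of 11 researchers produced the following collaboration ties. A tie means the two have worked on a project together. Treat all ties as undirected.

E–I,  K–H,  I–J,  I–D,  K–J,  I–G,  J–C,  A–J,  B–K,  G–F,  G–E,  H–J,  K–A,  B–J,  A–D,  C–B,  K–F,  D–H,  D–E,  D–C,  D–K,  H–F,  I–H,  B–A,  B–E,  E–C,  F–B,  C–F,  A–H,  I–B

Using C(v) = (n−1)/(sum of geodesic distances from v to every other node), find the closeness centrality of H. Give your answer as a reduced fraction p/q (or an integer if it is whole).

5/7

Distances from H: A:1, B:2, C:2, D:1, E:2, F:1, G:2, I:1, J:1, K:1. Sum = 14.
n = 11, so closeness = 10/14 = 5/7.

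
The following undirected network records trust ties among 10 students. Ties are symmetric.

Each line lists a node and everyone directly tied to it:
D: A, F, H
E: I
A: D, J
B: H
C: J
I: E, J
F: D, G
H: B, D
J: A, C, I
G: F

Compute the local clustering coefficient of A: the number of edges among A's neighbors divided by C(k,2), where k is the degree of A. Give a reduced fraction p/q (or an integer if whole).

A's neighbors: D and J (k = 2).
Possible neighbor pairs: C(2,2) = 1. Edges among them: none → e = 0.
Clustering(A) = 0/1.

0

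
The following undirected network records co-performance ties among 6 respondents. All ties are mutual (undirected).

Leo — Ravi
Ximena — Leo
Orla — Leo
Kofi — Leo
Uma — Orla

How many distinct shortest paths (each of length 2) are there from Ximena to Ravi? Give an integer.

The shortest distance is 2, and the only length-2 path is Ximena–Leo–Ravi. So there is exactly 1 shortest path.

1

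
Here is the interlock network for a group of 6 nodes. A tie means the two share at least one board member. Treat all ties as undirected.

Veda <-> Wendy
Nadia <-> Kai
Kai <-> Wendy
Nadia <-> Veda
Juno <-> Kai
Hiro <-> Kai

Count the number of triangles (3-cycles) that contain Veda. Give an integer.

Veda's neighbors are Nadia and Wendy, but none of them are tied to each other, so no triangle contains Veda.

0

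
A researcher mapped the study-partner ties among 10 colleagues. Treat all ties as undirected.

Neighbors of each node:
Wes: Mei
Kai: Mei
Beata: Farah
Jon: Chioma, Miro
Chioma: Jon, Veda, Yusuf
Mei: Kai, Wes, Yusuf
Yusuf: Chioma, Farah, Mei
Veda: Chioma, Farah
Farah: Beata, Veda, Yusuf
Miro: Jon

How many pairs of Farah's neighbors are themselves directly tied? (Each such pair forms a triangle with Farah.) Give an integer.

Farah's neighbors are Beata, Veda, and Yusuf, but none of them are tied to each other, so no triangle contains Farah.

0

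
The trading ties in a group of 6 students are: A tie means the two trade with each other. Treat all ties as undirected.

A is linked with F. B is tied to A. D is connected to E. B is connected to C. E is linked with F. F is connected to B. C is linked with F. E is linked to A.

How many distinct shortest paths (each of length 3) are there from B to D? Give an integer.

The shortest distance is 3. The length-3 paths are: B–A–E–D; B–F–E–D.
That gives 2 distinct shortest paths.

2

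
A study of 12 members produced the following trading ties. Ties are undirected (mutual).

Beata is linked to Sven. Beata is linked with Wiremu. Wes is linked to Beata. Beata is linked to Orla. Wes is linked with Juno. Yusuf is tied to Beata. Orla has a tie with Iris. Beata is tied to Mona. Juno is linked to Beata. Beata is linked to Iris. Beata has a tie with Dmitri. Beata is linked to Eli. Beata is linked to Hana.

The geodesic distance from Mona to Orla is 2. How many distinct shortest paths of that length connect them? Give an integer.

The shortest distance is 2, and the only length-2 path is Mona–Beata–Orla. So there is exactly 1 shortest path.

1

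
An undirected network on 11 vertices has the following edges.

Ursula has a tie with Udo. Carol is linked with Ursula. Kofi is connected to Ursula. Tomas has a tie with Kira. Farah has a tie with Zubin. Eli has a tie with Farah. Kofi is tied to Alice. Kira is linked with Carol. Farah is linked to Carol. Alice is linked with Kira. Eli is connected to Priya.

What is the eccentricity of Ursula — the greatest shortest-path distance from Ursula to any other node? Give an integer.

4

Distances from Ursula: Alice:2, Carol:1, Eli:3, Farah:2, Kira:2, Kofi:1, Priya:4, Tomas:3, Udo:1, Zubin:3.
The largest is 4 (to Priya), so the eccentricity of Ursula is 4.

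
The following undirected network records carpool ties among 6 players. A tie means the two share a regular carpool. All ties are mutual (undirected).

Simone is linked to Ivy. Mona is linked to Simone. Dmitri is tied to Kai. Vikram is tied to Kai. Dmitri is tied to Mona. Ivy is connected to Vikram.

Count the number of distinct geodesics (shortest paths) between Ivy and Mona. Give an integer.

The shortest distance is 2, and the only length-2 path is Ivy–Simone–Mona. So there is exactly 1 shortest path.

1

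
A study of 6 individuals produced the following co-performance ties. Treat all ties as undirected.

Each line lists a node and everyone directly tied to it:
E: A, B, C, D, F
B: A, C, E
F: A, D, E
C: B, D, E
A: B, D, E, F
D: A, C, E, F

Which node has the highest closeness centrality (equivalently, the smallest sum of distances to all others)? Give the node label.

E

Farness (sum of distances to all others) for each node — A:6, B:7, C:7, D:6, E:5, F:7.
The smallest farness is 5, for E, so E has the highest closeness.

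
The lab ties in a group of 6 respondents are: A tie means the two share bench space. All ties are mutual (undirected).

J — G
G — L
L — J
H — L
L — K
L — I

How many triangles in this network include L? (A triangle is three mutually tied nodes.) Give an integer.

1

L's neighbors: G, H, I, J, and K.
Neighbor pairs that are themselves tied: L–G–J. Each forms one triangle with L, for 1 in total.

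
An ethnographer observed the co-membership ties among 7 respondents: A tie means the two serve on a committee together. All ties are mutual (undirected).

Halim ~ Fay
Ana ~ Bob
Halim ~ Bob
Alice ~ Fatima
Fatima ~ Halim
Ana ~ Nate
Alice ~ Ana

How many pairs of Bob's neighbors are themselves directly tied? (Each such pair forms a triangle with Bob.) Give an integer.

0

Bob's neighbors are Ana and Halim, but none of them are tied to each other, so no triangle contains Bob.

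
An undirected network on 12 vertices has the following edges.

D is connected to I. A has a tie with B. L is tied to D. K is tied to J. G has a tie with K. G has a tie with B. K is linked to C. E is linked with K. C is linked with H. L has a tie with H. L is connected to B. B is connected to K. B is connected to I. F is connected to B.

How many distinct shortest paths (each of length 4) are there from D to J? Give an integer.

The shortest distance is 4. The length-4 paths are: D–L–B–K–J; D–I–B–K–J.
That gives 2 distinct shortest paths.

2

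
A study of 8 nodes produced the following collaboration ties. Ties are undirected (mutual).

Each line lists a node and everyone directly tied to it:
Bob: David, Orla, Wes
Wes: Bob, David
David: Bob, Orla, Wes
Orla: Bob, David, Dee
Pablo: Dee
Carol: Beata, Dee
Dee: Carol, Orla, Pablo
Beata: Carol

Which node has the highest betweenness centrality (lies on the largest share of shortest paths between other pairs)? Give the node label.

Dee

Unnormalized betweenness of each node: Beata:0, Bob:5/2, Carol:6, David:5/2, Dee:14, Orla:12, Pablo:0, Wes:0.
Dee has the largest value, 14, making it the main broker — the node through which the most shortest paths run.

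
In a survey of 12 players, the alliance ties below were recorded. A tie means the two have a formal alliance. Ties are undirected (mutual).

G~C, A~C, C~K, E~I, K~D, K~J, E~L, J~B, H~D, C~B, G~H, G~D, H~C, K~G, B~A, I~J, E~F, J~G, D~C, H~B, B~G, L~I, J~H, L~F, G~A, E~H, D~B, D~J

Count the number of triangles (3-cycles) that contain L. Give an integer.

L's neighbors: E, F, and I.
Neighbor pairs that are themselves tied: L–E–F; L–E–I. Each forms one triangle with L, for 2 in total.

2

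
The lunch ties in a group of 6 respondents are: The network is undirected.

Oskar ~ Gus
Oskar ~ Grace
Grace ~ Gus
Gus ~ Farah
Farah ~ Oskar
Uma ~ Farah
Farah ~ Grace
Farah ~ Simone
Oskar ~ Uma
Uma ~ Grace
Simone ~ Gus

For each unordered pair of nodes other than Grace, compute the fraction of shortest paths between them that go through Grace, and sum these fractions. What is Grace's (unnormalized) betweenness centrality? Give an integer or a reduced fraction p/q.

1/3

Pairs whose geodesics pass through Grace — Uma–Gus: 1/3.
All other pairs contribute 0.
Summing the contributions gives betweenness(Grace) = 1/3.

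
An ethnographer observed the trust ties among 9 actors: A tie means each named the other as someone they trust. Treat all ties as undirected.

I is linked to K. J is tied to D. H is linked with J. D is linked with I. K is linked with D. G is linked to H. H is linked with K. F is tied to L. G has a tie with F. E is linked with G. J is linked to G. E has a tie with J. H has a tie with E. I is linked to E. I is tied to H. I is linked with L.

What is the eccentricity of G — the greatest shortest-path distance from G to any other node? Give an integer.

Distances from G: D:2, E:1, F:1, H:1, I:2, J:1, K:2, L:2.
The largest is 2 (to D, K, I, and L), so the eccentricity of G is 2.

2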